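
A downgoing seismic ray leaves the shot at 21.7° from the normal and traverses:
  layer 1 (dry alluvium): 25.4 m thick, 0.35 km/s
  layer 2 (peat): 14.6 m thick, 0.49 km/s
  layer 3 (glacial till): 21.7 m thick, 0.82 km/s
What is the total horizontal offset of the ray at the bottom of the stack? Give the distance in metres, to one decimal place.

56.6 m

Ray parameter p = sin 21.7° / 0.35 km/s = 1.0564e+00 s/km.
Layer 1: θ = 21.70°; offset = 25.4·tan 21.70° = 10.108 m.
Layer 2: sin θ = p·0.49 = 0.5176 → θ = 31.17°; offset = 14.6·tan 31.17° = 8.833 m.
Layer 3: sin θ = p·0.82 = 0.8663 → θ = 60.03°; offset = 21.7·tan 60.03° = 37.627 m.
Summing the layer offsets gives 56.568 m.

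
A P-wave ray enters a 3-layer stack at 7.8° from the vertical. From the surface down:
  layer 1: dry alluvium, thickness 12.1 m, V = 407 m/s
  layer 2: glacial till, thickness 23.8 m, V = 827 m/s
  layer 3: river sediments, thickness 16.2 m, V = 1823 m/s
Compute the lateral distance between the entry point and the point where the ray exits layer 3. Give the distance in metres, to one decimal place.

20.9 m

Ray parameter p = sin 7.8° / 407 m/s = 3.3345e-04 s/m.
Layer 1: θ = 7.80°; offset = 12.1·tan 7.80° = 1.657 m.
Layer 2: sin θ = p·827 = 0.2758 → θ = 16.01°; offset = 23.8·tan 16.01° = 6.828 m.
Layer 3: sin θ = p·1823 = 0.6079 → θ = 37.44°; offset = 16.2·tan 37.44° = 12.402 m.
Σ offsets = 20.888 m.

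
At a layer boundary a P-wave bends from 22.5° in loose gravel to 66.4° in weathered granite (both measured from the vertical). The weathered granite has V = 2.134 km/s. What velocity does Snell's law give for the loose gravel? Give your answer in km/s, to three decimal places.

0.891 km/s

sin 22.5° = 0.3827; sin 66.4° = 0.9164.
V₁ = V₂·(sin θ₁/sin θ₂) = 2.134·(0.3827/0.9164) = 0.891 km/s.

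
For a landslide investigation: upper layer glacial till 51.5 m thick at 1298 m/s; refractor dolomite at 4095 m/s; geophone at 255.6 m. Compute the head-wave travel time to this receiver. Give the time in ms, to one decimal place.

137.7 ms

t = x/V₂ + 2h·√(V₂²−V₁²)/(V₁V₂).
√(V₂²−V₁²) = √(4095²−1298²) = 3883.8 m/s; delay term = 2·51.5·3883.8/(1298·4095) = 0.07526 s.
t = 255.6/4095 + 0.07526 = 0.13768 s.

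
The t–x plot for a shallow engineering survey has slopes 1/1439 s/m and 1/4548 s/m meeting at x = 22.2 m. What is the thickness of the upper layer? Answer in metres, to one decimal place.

h = (x_cross/2)·√((V₂−V₁)/(V₂+V₁)).
(V₂−V₁)/(V₂+V₁) = (4548−1439)/(4548+1439) = 0.5193; √ = 0.7206.
h = (22.2/2)·0.7206 = 8.00 m.

8.0 m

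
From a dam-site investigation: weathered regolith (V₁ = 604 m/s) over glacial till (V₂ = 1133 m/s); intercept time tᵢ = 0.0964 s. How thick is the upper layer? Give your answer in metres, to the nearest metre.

θ_c = arcsin(604/1133) = 32.22°; cos θ_c = 0.8461.
tᵢ = 2h cos θ_c/V₁ ⇒ h = tᵢ·V₁/(2 cos θ_c) = 0.0964·604/(2·0.8461) = 34.41 m.

34 m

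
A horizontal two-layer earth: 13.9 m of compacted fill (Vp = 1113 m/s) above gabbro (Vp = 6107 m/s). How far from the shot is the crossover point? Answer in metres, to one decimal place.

33.4 m

θ_c = arcsin(1113/6107) = 10.50°, so cos θ_c = 0.9833 and tᵢ = 2h cos θ_c/V₁ = 0.0246 s.
At crossover x/V₁ = x/V₂ + tᵢ ⇒ x = tᵢ/(1/V₁ − 1/V₂) = 0.02456/(8.9847e-04 − 1.6375e-04) = 33.43 m.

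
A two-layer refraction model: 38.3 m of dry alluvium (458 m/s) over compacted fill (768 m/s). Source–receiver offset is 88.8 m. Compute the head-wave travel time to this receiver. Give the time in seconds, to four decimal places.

0.2499 s

t = x/V₂ + 2h·√(V₂²−V₁²)/(V₁V₂).
√(V₂²−V₁²) = √(768²−458²) = 616.5 m/s; delay term = 2·38.3·616.5/(458·768) = 0.13425 s.
t = 88.8/768 + 0.13425 = 0.24988 s.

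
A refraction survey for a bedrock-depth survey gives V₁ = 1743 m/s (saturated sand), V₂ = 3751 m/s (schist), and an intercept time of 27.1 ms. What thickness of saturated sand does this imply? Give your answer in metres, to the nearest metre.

h = tᵢ·V₁·V₂ / (2·√(V₂²−V₁²)).
√(V₂²−V₁²) = √(3751² − 1743²) = 3321.4 m/s.
h = 0.0271 s × 1743 × 3751 / (2 × 3321.4) = 26.67 m.

27 m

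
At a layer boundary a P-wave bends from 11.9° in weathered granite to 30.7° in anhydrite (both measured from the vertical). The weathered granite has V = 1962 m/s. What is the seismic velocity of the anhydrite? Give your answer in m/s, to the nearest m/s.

4858 m/s

Snell's law: sin 11.9°/V₁ = sin 30.7°/V₂.
V₂ = V₁·sin 30.7°/sin 11.9° = 1962 × 2.4759 = 4857.73 m/s.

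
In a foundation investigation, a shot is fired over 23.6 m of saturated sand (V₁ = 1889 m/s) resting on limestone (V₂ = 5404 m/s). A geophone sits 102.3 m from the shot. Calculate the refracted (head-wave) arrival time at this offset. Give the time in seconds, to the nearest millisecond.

0.042 s

θ_c = arcsin(V₁/V₂) = arcsin(1889/5404) = 20.46°, cos θ_c = 0.9369.
Intercept time tᵢ = 2h cos θ_c / V₁ = 2·23.6·0.9369/1889 = 0.02341 s.
t = x/V₂ + tᵢ = 102.3/5404 + 0.02341 = 0.04234 s.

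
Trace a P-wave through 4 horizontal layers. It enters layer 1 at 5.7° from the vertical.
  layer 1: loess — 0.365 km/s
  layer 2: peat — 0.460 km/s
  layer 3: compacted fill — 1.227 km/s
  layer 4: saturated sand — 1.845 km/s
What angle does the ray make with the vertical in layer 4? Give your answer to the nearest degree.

30°

Snell's law across each interface conserves sin θ / V, so sin θ_4 = V_4·sin θ₁/V₁.
sin θ_4 = 1.845 × sin 5.7° / 0.365 = 0.5020.
θ_4 = arcsin 0.5020 = 30.14°.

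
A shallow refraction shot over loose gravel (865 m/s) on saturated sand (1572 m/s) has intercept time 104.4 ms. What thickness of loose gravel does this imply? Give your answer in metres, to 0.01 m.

54.08 m

θ_c = arcsin(865/1572) = 33.38°; cos θ_c = 0.8350.
tᵢ = 2h cos θ_c/V₁ ⇒ h = tᵢ·V₁/(2 cos θ_c) = 0.1044·865/(2·0.8350) = 54.08 m.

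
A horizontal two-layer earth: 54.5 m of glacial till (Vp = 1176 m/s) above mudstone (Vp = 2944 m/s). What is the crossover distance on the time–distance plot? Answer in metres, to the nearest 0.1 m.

x_cross = 2h·√((V₂+V₁)/(V₂−V₁)).
(V₂+V₁)/(V₂−V₁) = (2944+1176)/(2944−1176) = 2.3303; √ = 1.5265.
x_cross = 2·54.5·1.5265 = 166.39 m.

166.4 m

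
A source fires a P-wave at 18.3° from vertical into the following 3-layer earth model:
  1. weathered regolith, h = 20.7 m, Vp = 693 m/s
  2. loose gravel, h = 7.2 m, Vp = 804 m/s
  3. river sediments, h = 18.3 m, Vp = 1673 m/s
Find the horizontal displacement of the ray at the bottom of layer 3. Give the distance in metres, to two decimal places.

p = sin θ₁/V₁ = sin 18.3°/693 = 4.5309e-04 s/m is conserved through the stack.
Layer 1: θ = 18.30°; offset = 20.7·tan 18.30° = 6.8459 m.
Layer 2: sin θ = p·804 = 0.3643 → θ = 21.36°; offset = 7.2·tan 21.36° = 2.8164 m.
Layer 3: sin θ = p·1673 = 0.7580 → θ = 49.29°; offset = 18.3·tan 49.29° = 21.2683 m.
Summing the layer offsets gives 30.9306 m.

30.93 m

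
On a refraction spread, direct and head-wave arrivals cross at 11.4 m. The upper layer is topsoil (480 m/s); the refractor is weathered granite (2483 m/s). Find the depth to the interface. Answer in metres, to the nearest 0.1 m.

x_cross = 2h·√((V₂+V₁)/(V₂−V₁)) → h = x_cross / (2·√((V₂+V₁)/(V₂−V₁))).
√((V₂+V₁)/(V₂−V₁)) = √((2483+480)/(2483−480)) = 1.2163.
h = 11.4 / (2·1.2163) = 4.69 m.

4.7 m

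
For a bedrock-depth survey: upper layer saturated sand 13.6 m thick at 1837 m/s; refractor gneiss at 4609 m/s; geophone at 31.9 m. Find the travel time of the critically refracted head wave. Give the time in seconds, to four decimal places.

0.0205 s

θ_c = arcsin(V₁/V₂) = arcsin(1837/4609) = 23.49°, cos θ_c = 0.9171.
Intercept time tᵢ = 2h cos θ_c / V₁ = 2·13.6·0.9171/1837 = 0.01358 s.
t = x/V₂ + tᵢ = 31.9/4609 + 0.01358 = 0.02050 s.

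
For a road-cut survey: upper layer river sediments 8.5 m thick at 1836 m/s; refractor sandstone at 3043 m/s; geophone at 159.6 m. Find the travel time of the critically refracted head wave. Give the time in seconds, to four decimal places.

t = x/V₂ + 2h·√(V₂²−V₁²)/(V₁V₂).
√(V₂²−V₁²) = √(3043²−1836²) = 2426.7 m/s; delay term = 2·8.5·2426.7/(1836·3043) = 0.00738 s.
t = 159.6/3043 + 0.00738 = 0.05983 s.

0.0598 s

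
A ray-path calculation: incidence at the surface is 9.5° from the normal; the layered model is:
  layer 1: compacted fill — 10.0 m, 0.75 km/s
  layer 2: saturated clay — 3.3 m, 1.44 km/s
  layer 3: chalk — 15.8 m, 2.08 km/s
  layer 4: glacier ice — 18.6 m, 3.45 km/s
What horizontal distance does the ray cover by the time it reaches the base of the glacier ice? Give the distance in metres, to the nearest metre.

33 m

Apply Snell's law at each interface; in layer i the horizontal offset is hᵢ·tan θᵢ.
Layer 1: θ = 9.50°; offset = 10.0·tan 9.50° = 1.673 m.
Layer 2: sin θ = 1.44·sin 9.5°/0.75 = 0.3169, θ = 18.48°; offset = 3.3·tan 18.48° = 1.103 m.
Layer 3: sin θ = 2.08·sin 9.5°/0.75 = 0.4577, θ = 27.24°; offset = 15.8·tan 27.24° = 8.134 m.
Layer 4: sin θ = 3.45·sin 9.5°/0.75 = 0.7592, θ = 49.40°; offset = 18.6·tan 49.40° = 21.697 m.
Total horizontal offset = 32.608 m.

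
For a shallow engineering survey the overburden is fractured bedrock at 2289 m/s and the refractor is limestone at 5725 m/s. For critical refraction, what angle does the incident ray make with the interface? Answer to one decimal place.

At critical incidence the refracted ray runs along the interface (θ₂ = 90°), so sin θ_c = V₁/V₂.
θ_c = arcsin(2289/5725) = arcsin 0.3998 = 23.57°.
Measured from the interface: 90° − 23.57° = 66.43°.

66.4°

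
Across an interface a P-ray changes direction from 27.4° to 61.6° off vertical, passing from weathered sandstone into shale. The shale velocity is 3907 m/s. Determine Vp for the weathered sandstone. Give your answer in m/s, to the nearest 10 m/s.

2040 m/s

Snell's law: sin 27.4°/V₁ = sin 61.6°/V₂.
V₁ = V₂·sin 27.4°/sin 61.6° = 3907 × 0.5232 = 2044.00 m/s.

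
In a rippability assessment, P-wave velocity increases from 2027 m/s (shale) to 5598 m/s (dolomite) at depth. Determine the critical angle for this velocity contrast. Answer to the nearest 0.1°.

21.2°

At critical incidence the refracted ray runs along the interface (θ₂ = 90°), so sin θ_c = V₁/V₂.
θ_c = arcsin(2027/5598) = arcsin 0.3621 = 21.23°.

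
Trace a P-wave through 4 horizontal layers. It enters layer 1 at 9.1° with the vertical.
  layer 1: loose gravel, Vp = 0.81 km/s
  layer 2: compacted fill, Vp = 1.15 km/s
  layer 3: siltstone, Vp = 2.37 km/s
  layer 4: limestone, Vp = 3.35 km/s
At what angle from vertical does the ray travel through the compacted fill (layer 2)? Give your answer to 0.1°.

13.0°

Ray parameter p = sin 9.1° / 0.81 = 1.9526e-01 s/km.
sin θ_2 = p·V_2 = 1.9526e-01 × 1.15 = 0.2245.
θ_2 = 12.98° from the vertical.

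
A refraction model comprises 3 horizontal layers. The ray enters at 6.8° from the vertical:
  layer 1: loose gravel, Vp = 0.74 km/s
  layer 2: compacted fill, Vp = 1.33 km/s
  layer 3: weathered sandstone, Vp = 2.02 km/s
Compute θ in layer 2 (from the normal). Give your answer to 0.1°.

Snell's law across each interface conserves sin θ / V, so sin θ_2 = V_2·sin θ₁/V₁.
sin θ_2 = 1.33 × sin 6.8° / 0.74 = 0.2128.
θ_2 = arcsin 0.2128 = 12.29°.

12.3°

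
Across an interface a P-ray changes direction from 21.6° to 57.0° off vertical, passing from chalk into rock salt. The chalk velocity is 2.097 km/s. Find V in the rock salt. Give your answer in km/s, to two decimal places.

4.78 km/s

sin 21.6° = 0.3681; sin 57.0° = 0.8387.
V₂ = V₁·(sin θ₂/sin θ₁) = 2.097·(0.8387/0.3681) = 4.78 km/s.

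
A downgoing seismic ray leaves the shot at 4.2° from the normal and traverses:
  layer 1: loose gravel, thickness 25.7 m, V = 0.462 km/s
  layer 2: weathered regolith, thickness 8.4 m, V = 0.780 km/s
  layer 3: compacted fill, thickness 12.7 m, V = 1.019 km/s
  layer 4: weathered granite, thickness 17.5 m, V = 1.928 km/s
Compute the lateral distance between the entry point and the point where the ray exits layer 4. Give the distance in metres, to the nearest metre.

11 m

p = sin θ₁/V₁ = sin 4.2°/0.462 = 1.5852e-01 s/km is conserved through the stack.
Layer 1: θ = 4.20°; offset = 25.7·tan 4.20° = 1.887 m.
Layer 2: sin θ = p·0.780 = 0.1236 → θ = 7.10°; offset = 8.4·tan 7.10° = 1.047 m.
Layer 3: sin θ = p·1.019 = 0.1615 → θ = 9.30°; offset = 12.7·tan 9.30° = 2.079 m.
Layer 4: sin θ = p·1.928 = 0.3056 → θ = 17.80°; offset = 17.5·tan 17.80° = 5.617 m.
Summing the layer offsets gives 10.630 m.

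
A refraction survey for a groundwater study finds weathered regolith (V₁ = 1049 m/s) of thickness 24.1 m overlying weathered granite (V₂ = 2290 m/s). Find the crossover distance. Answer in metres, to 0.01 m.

79.06 m

θ_c = arcsin(1049/2290) = 27.26°, so cos θ_c = 0.8889 and tᵢ = 2h cos θ_c/V₁ = 0.0408 s.
At crossover x/V₁ = x/V₂ + tᵢ ⇒ x = tᵢ/(1/V₁ − 1/V₂) = 0.04084/(9.5329e-04 − 4.3668e-04) = 79.06 m.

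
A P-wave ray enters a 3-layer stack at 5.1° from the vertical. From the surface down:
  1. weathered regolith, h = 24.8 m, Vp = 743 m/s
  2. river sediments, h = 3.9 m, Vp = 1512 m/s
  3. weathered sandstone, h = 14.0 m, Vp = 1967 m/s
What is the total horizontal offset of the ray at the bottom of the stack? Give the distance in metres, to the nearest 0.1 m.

Apply Snell's law at each interface; in layer i the horizontal offset is hᵢ·tan θᵢ.
Layer 1: θ = 5.10°; offset = 24.8·tan 5.10° = 2.213 m.
Layer 2: sin θ = 1512·sin 5.1°/743 = 0.1809, θ = 10.42°; offset = 3.9·tan 10.42° = 0.717 m.
Layer 3: sin θ = 1967·sin 5.1°/743 = 0.2353, θ = 13.61°; offset = 14.0·tan 13.61° = 3.390 m.
Summing the layer offsets gives 6.321 m.

6.3 m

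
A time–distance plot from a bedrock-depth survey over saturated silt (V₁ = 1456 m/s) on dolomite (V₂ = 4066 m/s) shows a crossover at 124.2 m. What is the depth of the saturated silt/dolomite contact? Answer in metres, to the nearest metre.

h = (x_cross/2)·√((V₂−V₁)/(V₂+V₁)).
(V₂−V₁)/(V₂+V₁) = (4066−1456)/(4066+1456) = 0.4727; √ = 0.6875.
h = (124.2/2)·0.6875 = 42.69 m.

43 m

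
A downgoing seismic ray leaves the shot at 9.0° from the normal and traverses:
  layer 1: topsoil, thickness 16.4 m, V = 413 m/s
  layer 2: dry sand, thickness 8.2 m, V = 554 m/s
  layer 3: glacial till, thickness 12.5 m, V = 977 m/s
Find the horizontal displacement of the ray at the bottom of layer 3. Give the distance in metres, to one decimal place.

9.3 m

Apply Snell's law at each interface; in layer i the horizontal offset is hᵢ·tan θᵢ.
Layer 1: θ = 9.00°; offset = 16.4·tan 9.00° = 2.598 m.
Layer 2: sin θ = 554·sin 9.0°/413 = 0.2098, θ = 12.11°; offset = 8.2·tan 12.11° = 1.760 m.
Layer 3: sin θ = 977·sin 9.0°/413 = 0.3701, θ = 21.72°; offset = 12.5·tan 21.72° = 4.979 m.
Σ offsets = 9.337 m.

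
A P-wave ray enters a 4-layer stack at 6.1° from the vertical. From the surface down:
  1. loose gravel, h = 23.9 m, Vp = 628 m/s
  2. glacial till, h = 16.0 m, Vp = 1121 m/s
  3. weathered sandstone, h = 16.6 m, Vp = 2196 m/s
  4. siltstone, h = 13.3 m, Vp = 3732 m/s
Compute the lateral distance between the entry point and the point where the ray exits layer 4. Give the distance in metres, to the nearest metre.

Apply Snell's law at each interface; in layer i the horizontal offset is hᵢ·tan θᵢ.
Layer 1: θ = 6.10°; offset = 23.9·tan 6.10° = 2.554 m.
Layer 2: sin θ = 1121·sin 6.1°/628 = 0.1897, θ = 10.93°; offset = 16.0·tan 10.93° = 3.091 m.
Layer 3: sin θ = 2196·sin 6.1°/628 = 0.3716, θ = 21.81°; offset = 16.6·tan 21.81° = 6.644 m.
Layer 4: sin θ = 3732·sin 6.1°/628 = 0.6315, θ = 39.16°; offset = 13.3·tan 39.16° = 10.832 m.
Total horizontal offset = 23.121 m.

23 m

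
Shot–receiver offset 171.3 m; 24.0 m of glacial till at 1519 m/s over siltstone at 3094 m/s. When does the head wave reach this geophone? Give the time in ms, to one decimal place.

t = x/V₂ + 2h·√(V₂²−V₁²)/(V₁V₂).
√(V₂²−V₁²) = √(3094²−1519²) = 2695.5 m/s; delay term = 2·24.0·2695.5/(1519·3094) = 0.02753 s.
t = 171.3/3094 + 0.02753 = 0.08289 s.

82.9 ms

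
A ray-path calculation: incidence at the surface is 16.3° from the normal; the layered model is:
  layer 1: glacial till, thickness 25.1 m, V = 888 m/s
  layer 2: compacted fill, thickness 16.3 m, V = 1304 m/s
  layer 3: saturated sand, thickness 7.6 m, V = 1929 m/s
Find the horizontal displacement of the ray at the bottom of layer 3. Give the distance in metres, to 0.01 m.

Apply Snell's law at each interface; in layer i the horizontal offset is hᵢ·tan θᵢ.
Layer 1: θ = 16.30°; offset = 25.1·tan 16.30° = 7.3398 m.
Layer 2: sin θ = 1304·sin 16.3°/888 = 0.4122, θ = 24.34°; offset = 16.3·tan 24.34° = 7.3734 m.
Layer 3: sin θ = 1929·sin 16.3°/888 = 0.6097, θ = 37.57°; offset = 7.6·tan 37.57° = 5.8459 m.
Summing the layer offsets gives 20.5590 m.

20.56 m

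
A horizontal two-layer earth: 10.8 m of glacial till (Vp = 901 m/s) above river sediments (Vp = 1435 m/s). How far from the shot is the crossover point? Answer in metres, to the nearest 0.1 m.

x_cross = 2h·√((V₂+V₁)/(V₂−V₁)).
(V₂+V₁)/(V₂−V₁) = (1435+901)/(1435−901) = 4.3745; √ = 2.0915.
x_cross = 2·10.8·2.0915 = 45.18 m.

45.2 m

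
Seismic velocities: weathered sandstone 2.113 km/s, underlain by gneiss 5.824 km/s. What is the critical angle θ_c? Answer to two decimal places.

At critical incidence the refracted ray runs along the interface (θ₂ = 90°), so sin θ_c = V₁/V₂.
θ_c = arcsin(2.113/5.824) = arcsin 0.3628 = 21.27°.

21.27°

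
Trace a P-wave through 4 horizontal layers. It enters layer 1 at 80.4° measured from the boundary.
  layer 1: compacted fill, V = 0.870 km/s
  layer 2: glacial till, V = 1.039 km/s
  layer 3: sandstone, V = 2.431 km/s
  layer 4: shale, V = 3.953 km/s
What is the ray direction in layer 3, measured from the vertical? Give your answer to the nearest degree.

From the normal: θ₁ = 90° − 80.4° = 9.6°.
Ray parameter p = sin 9.6° / 0.870 = 1.9169e-01 s/km.
sin θ_3 = p·V_3 = 1.9169e-01 × 2.431 = 0.4660.
θ_3 = 27.77° from the vertical.

28°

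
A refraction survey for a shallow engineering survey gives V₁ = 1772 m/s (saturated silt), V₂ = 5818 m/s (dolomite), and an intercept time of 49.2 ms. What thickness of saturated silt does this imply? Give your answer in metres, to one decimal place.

45.8 m

h = tᵢ·V₁·V₂ / (2·√(V₂²−V₁²)).
√(V₂²−V₁²) = √(5818² − 1772²) = 5541.6 m/s.
h = 0.0492 s × 1772 × 5818 / (2 × 5541.6) = 45.77 m.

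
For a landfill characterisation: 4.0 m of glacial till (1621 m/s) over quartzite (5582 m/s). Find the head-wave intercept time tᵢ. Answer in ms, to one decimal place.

θ_c = arcsin(V₁/V₂) = arcsin(1621/5582) = 16.88°; cos θ_c = 0.9569.
tᵢ = 2h·cos θ_c / V₁ = 2·4.0·0.9569 / 1621 = 0.00472 s.

4.7 ms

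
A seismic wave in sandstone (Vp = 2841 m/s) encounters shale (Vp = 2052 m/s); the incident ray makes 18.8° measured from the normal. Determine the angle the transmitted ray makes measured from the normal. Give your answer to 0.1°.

sin θ₁/V₁ = sin θ₂/V₂ ⇒ sin θ₂ = 2052·sin 18.8°/2841 = 2052·0.3223/2841 = 0.2328.
θ₂ = sin⁻¹(0.2328) = 13.46° (from vertical).

13.5°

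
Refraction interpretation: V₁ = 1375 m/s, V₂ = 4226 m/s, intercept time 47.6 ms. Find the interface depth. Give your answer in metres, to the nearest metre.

h = tᵢ·V₁·V₂ / (2·√(V₂²−V₁²)).
√(V₂²−V₁²) = √(4226² − 1375²) = 3996.1 m/s.
h = 0.0476 s × 1375 × 4226 / (2 × 3996.1) = 34.61 m.

35 m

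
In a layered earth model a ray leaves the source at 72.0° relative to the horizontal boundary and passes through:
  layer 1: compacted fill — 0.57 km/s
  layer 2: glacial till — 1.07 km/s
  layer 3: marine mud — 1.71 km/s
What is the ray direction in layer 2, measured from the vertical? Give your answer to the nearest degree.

From the normal: θ₁ = 90° − 72.0° = 18.0°.
Ray parameter p = sin 18.0° / 0.57 = 5.4214e-01 s/km.
sin θ_2 = p·V_2 = 5.4214e-01 × 1.07 = 0.5801.
θ_2 = arcsin 0.5801 = 35.46°.

35°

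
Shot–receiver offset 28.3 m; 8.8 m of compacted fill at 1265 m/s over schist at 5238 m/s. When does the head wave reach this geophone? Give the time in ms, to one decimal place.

18.9 ms

t = x/V₂ + 2h·√(V₂²−V₁²)/(V₁V₂).
√(V₂²−V₁²) = √(5238²−1265²) = 5083.0 m/s; delay term = 2·8.8·5083.0/(1265·5238) = 0.01350 s.
t = 28.3/5238 + 0.01350 = 0.01890 s.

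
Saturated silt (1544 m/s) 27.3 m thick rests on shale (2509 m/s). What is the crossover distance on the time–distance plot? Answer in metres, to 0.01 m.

θ_c = arcsin(1544/2509) = 37.98°, so cos θ_c = 0.7882 and tᵢ = 2h cos θ_c/V₁ = 0.0279 s.
At crossover x/V₁ = x/V₂ + tᵢ ⇒ x = tᵢ/(1/V₁ − 1/V₂) = 0.02787/(6.4767e-04 − 3.9857e-04) = 111.90 m.

111.90 m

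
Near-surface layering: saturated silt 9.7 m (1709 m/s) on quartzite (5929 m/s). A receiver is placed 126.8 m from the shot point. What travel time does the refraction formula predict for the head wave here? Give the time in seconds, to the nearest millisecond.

θ_c = arcsin(V₁/V₂) = arcsin(1709/5929) = 16.75°, cos θ_c = 0.9576.
Intercept time tᵢ = 2h cos θ_c / V₁ = 2·9.7·0.9576/1709 = 0.01087 s.
t = x/V₂ + tᵢ = 126.8/5929 + 0.01087 = 0.03226 s.

0.032 s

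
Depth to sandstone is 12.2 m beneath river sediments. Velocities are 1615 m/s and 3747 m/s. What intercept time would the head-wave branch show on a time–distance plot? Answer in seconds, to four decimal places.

tᵢ = 2h·√(V₂²−V₁²)/(V₁V₂).
√(V₂²−V₁²) = √(3747²−1615²) = 3381.1 m/s.
tᵢ = 2·12.2·3381.1/(1615·3747) = 0.01363 s.

0.0136 s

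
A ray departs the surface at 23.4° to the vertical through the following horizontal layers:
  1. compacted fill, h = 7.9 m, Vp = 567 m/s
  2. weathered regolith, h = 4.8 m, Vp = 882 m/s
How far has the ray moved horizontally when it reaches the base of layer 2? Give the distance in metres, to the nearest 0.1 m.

7.2 m

Ray parameter p = sin 23.4° / 567 m/s = 7.0044e-04 s/m.
Layer 1: θ = 23.40°; offset = 7.9·tan 23.40° = 3.419 m.
Layer 2: sin θ = p·882 = 0.6178 → θ = 38.15°; offset = 4.8·tan 38.15° = 3.771 m.
Summing the layer offsets gives 7.190 m.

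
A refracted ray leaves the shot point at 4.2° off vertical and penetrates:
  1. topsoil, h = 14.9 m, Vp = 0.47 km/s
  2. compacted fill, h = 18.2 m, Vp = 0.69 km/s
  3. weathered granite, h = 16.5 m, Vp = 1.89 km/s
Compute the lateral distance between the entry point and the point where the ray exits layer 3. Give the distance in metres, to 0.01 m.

8.15 m

p = sin θ₁/V₁ = sin 4.2°/0.47 = 1.5583e-01 s/km is conserved through the stack.
Layer 1: θ = 4.20°; offset = 14.9·tan 4.20° = 1.0942 m.
Layer 2: sin θ = p·0.69 = 0.1075 → θ = 6.17°; offset = 18.2·tan 6.17° = 1.9683 m.
Layer 3: sin θ = p·1.89 = 0.2945 → θ = 17.13°; offset = 16.5·tan 17.13° = 5.0850 m.
Summing the layer offsets gives 8.1474 m.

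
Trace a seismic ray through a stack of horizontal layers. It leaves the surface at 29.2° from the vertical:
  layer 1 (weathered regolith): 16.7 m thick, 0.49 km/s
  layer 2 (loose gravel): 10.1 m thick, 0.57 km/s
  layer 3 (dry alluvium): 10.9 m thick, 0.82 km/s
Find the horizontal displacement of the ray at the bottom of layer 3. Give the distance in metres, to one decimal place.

Apply Snell's law at each interface; in layer i the horizontal offset is hᵢ·tan θᵢ.
Layer 1: θ = 29.20°; offset = 16.7·tan 29.20° = 9.333 m.
Layer 2: sin θ = 0.57·sin 29.2°/0.49 = 0.5675, θ = 34.58°; offset = 10.1·tan 34.58° = 6.961 m.
Layer 3: sin θ = 0.82·sin 29.2°/0.49 = 0.8164, θ = 54.73°; offset = 10.9·tan 54.73° = 15.410 m.
Σ offsets = 31.705 m.

31.7 m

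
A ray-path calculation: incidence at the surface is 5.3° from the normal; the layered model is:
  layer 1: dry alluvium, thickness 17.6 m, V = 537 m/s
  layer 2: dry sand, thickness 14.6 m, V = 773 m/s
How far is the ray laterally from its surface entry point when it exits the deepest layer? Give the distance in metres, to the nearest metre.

Ray parameter p = sin 5.3° / 537 m/s = 1.7201e-04 s/m.
Layer 1: θ = 5.30°; offset = 17.6·tan 5.30° = 1.633 m.
Layer 2: sin θ = p·773 = 0.1330 → θ = 7.64°; offset = 14.6·tan 7.64° = 1.959 m.
Total horizontal offset = 3.591 m.

4 m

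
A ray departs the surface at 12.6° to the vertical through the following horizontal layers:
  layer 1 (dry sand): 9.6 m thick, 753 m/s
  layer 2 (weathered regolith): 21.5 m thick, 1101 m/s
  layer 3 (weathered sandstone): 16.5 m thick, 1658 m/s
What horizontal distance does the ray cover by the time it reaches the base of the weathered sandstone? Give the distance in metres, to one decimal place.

Apply Snell's law at each interface; in layer i the horizontal offset is hᵢ·tan θᵢ.
Layer 1: θ = 12.60°; offset = 9.6·tan 12.60° = 2.146 m.
Layer 2: sin θ = 1101·sin 12.6°/753 = 0.3190, θ = 18.60°; offset = 21.5·tan 18.60° = 7.236 m.
Layer 3: sin θ = 1658·sin 12.6°/753 = 0.4803, θ = 28.71°; offset = 16.5·tan 28.71° = 9.036 m.
Total horizontal offset = 18.417 m.

18.4 m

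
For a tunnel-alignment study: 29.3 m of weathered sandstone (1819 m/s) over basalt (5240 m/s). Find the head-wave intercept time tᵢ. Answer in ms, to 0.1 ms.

θ_c = arcsin(V₁/V₂) = arcsin(1819/5240) = 20.31°; cos θ_c = 0.9378.
tᵢ = 2h·cos θ_c / V₁ = 2·29.3·0.9378 / 1819 = 0.03021 s.

30.2 ms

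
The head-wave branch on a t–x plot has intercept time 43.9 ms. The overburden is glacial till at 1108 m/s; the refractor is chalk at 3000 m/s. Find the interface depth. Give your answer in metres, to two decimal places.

26.17 m

θ_c = arcsin(1108/3000) = 21.67°; cos θ_c = 0.9293.
tᵢ = 2h cos θ_c/V₁ ⇒ h = tᵢ·V₁/(2 cos θ_c) = 0.0439·1108/(2·0.9293) = 26.17 m.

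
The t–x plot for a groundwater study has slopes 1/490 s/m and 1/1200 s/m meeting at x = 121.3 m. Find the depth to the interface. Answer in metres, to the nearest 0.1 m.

39.3 m

h = (x_cross/2)·√((V₂−V₁)/(V₂+V₁)).
(V₂−V₁)/(V₂+V₁) = (1200−490)/(1200+490) = 0.4201; √ = 0.6482.
h = (121.3/2)·0.6482 = 39.31 m.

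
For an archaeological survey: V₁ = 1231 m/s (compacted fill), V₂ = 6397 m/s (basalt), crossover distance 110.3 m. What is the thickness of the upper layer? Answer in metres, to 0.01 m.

45.39 m

h = (x_cross/2)·√((V₂−V₁)/(V₂+V₁)).
(V₂−V₁)/(V₂+V₁) = (6397−1231)/(6397+1231) = 0.6772; √ = 0.8229.
h = (110.3/2)·0.8229 = 45.39 m.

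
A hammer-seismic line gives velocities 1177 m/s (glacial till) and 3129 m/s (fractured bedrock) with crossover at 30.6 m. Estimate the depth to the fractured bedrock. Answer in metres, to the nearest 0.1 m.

10.3 m

h = (x_cross/2)·√((V₂−V₁)/(V₂+V₁)).
(V₂−V₁)/(V₂+V₁) = (3129−1177)/(3129+1177) = 0.4533; √ = 0.6733.
h = (30.6/2)·0.6733 = 10.30 m.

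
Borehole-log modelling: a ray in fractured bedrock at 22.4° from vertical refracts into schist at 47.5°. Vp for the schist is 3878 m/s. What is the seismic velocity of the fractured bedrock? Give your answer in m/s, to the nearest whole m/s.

2004 m/s

sin 22.4° = 0.3811; sin 47.5° = 0.7373.
V₁ = V₂·(sin θ₁/sin θ₂) = 3878·(0.3811/0.7373) = 2004.39 m/s.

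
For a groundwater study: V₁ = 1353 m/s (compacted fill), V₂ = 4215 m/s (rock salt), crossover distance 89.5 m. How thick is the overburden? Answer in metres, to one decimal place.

32.1 m

x_cross = 2h·√((V₂+V₁)/(V₂−V₁)) → h = x_cross / (2·√((V₂+V₁)/(V₂−V₁))).
√((V₂+V₁)/(V₂−V₁)) = √((4215+1353)/(4215−1353)) = 1.3948.
h = 89.5 / (2·1.3948) = 32.08 m.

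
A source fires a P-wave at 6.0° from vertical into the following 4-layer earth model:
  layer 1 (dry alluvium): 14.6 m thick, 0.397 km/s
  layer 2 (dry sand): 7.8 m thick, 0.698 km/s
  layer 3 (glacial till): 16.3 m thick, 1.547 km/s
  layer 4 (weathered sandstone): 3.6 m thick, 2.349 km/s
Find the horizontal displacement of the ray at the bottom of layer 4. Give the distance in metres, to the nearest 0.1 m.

13.1 m

Apply Snell's law at each interface; in layer i the horizontal offset is hᵢ·tan θᵢ.
Layer 1: θ = 6.00°; offset = 14.6·tan 6.00° = 1.535 m.
Layer 2: sin θ = 0.698·sin 6.0°/0.397 = 0.1838, θ = 10.59°; offset = 7.8·tan 10.59° = 1.458 m.
Layer 3: sin θ = 1.547·sin 6.0°/0.397 = 0.4073, θ = 24.04°; offset = 16.3·tan 24.04° = 7.270 m.
Layer 4: sin θ = 2.349·sin 6.0°/0.397 = 0.6185, θ = 38.21°; offset = 3.6·tan 38.21° = 2.833 m.
Σ offsets = 13.096 m.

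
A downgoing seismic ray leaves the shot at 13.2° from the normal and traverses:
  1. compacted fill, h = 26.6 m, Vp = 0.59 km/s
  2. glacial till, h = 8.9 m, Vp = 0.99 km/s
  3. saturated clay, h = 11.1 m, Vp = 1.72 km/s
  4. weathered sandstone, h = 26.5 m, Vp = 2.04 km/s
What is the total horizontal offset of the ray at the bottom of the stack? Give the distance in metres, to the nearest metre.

54 m

Ray parameter p = sin 13.2° / 0.59 km/s = 3.8704e-01 s/km.
Layer 1: θ = 13.20°; offset = 26.6·tan 13.20° = 6.239 m.
Layer 2: sin θ = p·0.99 = 0.3832 → θ = 22.53°; offset = 8.9·tan 22.53° = 3.692 m.
Layer 3: sin θ = p·1.72 = 0.6657 → θ = 41.74°; offset = 11.1·tan 41.74° = 9.902 m.
Layer 4: sin θ = p·2.04 = 0.7896 → θ = 52.14°; offset = 26.5·tan 52.14° = 34.094 m.
Total horizontal offset = 53.928 m.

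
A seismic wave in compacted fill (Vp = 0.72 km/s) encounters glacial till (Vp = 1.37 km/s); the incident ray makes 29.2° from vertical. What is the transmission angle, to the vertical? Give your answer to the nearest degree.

sin θ₁/V₁ = sin θ₂/V₂ ⇒ sin θ₂ = 1.37·sin 29.2°/0.72 = 1.37·0.4879/0.72 = 0.9283.
θ₂ = arcsin 0.9283 = 68.17° from the normal.

68°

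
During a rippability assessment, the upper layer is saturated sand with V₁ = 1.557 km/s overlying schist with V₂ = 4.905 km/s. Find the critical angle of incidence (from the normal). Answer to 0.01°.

At critical incidence the refracted ray runs along the interface (θ₂ = 90°), so sin θ_c = V₁/V₂.
θ_c = arcsin(1.557/4.905) = arcsin 0.3174 = 18.51°.

18.51°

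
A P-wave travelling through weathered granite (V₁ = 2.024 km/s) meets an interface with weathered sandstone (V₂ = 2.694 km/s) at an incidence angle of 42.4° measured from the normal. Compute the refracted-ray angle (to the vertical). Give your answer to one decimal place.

sin θ₁/V₁ = sin θ₂/V₂ ⇒ sin θ₂ = 2.694·sin 42.4°/2.024 = 2.694·0.6743/2.024 = 0.8975.
θ₂ = sin⁻¹(0.8975) = 63.83° (from vertical).

63.8°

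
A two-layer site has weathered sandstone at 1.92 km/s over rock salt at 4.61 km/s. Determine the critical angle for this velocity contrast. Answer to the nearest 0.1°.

At critical incidence the refracted ray runs along the interface (θ₂ = 90°), so sin θ_c = V₁/V₂.
θ_c = arcsin(1.92/4.61) = arcsin 0.4165 = 24.61°.

24.6°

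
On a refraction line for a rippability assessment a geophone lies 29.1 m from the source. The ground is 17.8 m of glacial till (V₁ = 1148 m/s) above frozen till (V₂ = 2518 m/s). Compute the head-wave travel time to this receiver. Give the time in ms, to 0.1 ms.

39.2 ms

θ_c = arcsin(V₁/V₂) = arcsin(1148/2518) = 27.12°, cos θ_c = 0.8900.
Intercept time tᵢ = 2h cos θ_c / V₁ = 2·17.8·0.8900/1148 = 0.02760 s.
t = x/V₂ + tᵢ = 29.1/2518 + 0.02760 = 0.03916 s.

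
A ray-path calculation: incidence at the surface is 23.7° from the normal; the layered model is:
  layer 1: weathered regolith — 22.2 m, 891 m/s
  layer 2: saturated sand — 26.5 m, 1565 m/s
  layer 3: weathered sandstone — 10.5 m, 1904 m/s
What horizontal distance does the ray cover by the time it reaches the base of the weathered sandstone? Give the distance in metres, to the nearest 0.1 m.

53.8 m

Ray parameter p = sin 23.7° / 891 m/s = 4.5112e-04 s/m.
Layer 1: θ = 23.70°; offset = 22.2·tan 23.70° = 9.745 m.
Layer 2: sin θ = p·1565 = 0.7060 → θ = 44.91°; offset = 26.5·tan 44.91° = 26.417 m.
Layer 3: sin θ = p·1904 = 0.8589 → θ = 59.20°; offset = 10.5·tan 59.20° = 17.612 m.
Total horizontal offset = 53.774 m.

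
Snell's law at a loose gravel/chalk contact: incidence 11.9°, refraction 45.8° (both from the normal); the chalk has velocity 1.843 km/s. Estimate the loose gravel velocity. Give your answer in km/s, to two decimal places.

0.53 km/s

Snell's law: sin 11.9°/V₁ = sin 45.8°/V₂.
V₁ = V₂·sin 11.9°/sin 45.8° = 1.843 × 0.2876 = 0.53 km/s.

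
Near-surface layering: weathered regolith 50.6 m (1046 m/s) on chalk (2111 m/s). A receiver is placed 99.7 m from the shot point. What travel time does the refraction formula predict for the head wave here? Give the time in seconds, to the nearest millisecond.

θ_c = arcsin(V₁/V₂) = arcsin(1046/2111) = 29.70°, cos θ_c = 0.8686.
Intercept time tᵢ = 2h cos θ_c / V₁ = 2·50.6·0.8686/1046 = 0.08404 s.
t = x/V₂ + tᵢ = 99.7/2111 + 0.08404 = 0.13127 s.

0.131 s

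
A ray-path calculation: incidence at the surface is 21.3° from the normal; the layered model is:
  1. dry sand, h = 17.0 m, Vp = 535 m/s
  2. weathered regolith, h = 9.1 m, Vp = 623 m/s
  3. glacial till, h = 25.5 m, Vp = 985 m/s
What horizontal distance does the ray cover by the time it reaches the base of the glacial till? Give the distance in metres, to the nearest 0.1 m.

33.8 m

p = sin θ₁/V₁ = sin 21.3°/535 = 6.7897e-04 s/m is conserved through the stack.
Layer 1: θ = 21.30°; offset = 17.0·tan 21.30° = 6.628 m.
Layer 2: sin θ = p·623 = 0.4230 → θ = 25.02°; offset = 9.1·tan 25.02° = 4.248 m.
Layer 3: sin θ = p·985 = 0.6688 → θ = 41.97°; offset = 25.5·tan 41.97° = 22.939 m.
Total horizontal offset = 33.815 m.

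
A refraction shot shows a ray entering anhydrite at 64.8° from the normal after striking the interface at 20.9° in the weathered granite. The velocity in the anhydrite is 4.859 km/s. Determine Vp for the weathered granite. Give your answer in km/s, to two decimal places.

1.92 km/s

sin 20.9° = 0.3567; sin 64.8° = 0.9048.
V₁ = V₂·(sin θ₁/sin θ₂) = 4.859·(0.3567/0.9048) = 1.92 km/s.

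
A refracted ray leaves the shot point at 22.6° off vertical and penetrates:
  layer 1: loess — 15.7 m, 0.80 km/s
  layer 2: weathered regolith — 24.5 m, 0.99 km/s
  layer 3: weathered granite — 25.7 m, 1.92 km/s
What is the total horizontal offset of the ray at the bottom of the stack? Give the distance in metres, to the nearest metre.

Apply Snell's law at each interface; in layer i the horizontal offset is hᵢ·tan θᵢ.
Layer 1: θ = 22.60°; offset = 15.7·tan 22.60° = 6.535 m.
Layer 2: sin θ = 0.99·sin 22.6°/0.80 = 0.4756, θ = 28.40°; offset = 24.5·tan 28.40° = 13.245 m.
Layer 3: sin θ = 1.92·sin 22.6°/0.80 = 0.9223, θ = 67.27°; offset = 25.7·tan 67.27° = 61.335 m.
Σ offsets = 81.116 m.

81 m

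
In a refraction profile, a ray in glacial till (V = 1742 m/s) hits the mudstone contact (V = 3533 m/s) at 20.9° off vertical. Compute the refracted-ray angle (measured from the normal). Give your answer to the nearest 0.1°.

46.3°

Snell's law: sin θ₂ = (V₂/V₁)·sin θ₁ = (3533/1742)·sin 20.9° = 0.7235.
θ₂ = arcsin 0.7235 = 46.35° from the normal.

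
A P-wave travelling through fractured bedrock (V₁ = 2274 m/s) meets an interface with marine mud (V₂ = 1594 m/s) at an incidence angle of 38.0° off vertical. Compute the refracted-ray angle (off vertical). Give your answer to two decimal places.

25.57°

sin θ₁/V₁ = sin θ₂/V₂ ⇒ sin θ₂ = 1594·sin 38.0°/2274 = 1594·0.6157/2274 = 0.4316.
θ₂ = arcsin 0.4316 = 25.57° from the normal.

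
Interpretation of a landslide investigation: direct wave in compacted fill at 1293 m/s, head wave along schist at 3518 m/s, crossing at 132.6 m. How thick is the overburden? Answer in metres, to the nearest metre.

x_cross = 2h·√((V₂+V₁)/(V₂−V₁)) → h = x_cross / (2·√((V₂+V₁)/(V₂−V₁))).
√((V₂+V₁)/(V₂−V₁)) = √((3518+1293)/(3518−1293)) = 1.4705.
h = 132.6 / (2·1.4705) = 45.09 m.

45 m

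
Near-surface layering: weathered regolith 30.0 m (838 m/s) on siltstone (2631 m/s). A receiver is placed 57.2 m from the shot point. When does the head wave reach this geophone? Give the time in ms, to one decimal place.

t = x/V₂ + 2h·√(V₂²−V₁²)/(V₁V₂).
√(V₂²−V₁²) = √(2631²−838²) = 2494.0 m/s; delay term = 2·30.0·2494.0/(838·2631) = 0.06787 s.
t = 57.2/2631 + 0.06787 = 0.08961 s.

89.6 ms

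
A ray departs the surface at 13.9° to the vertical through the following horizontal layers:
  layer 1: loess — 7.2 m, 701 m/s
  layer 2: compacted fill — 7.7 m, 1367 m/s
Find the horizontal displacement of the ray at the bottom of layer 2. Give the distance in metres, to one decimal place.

5.9 m

Ray parameter p = sin 13.9° / 701 m/s = 3.4269e-04 s/m.
Layer 1: θ = 13.90°; offset = 7.2·tan 13.90° = 1.782 m.
Layer 2: sin θ = p·1367 = 0.4685 → θ = 27.93°; offset = 7.7·tan 27.93° = 4.083 m.
Summing the layer offsets gives 5.865 m.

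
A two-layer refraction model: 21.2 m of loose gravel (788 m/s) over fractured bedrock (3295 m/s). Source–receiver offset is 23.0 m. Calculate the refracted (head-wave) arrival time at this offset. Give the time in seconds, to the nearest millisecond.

0.059 s

θ_c = arcsin(V₁/V₂) = arcsin(788/3295) = 13.84°, cos θ_c = 0.9710.
Intercept time tᵢ = 2h cos θ_c / V₁ = 2·21.2·0.9710/788 = 0.05225 s.
t = x/V₂ + tᵢ = 23.0/3295 + 0.05225 = 0.05923 s.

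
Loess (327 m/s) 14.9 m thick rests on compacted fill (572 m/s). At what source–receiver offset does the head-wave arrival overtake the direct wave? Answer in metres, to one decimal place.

57.1 m

x_cross = 2h·√((V₂+V₁)/(V₂−V₁)).
(V₂+V₁)/(V₂−V₁) = (572+327)/(572−327) = 3.6694; √ = 1.9156.
x_cross = 2·14.9·1.9156 = 57.08 m.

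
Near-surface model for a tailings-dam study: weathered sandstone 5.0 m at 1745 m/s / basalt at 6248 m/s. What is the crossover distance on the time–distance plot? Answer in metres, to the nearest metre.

13 m

θ_c = arcsin(1745/6248) = 16.22°, so cos θ_c = 0.9602 and tᵢ = 2h cos θ_c/V₁ = 0.0055 s.
At crossover x/V₁ = x/V₂ + tᵢ ⇒ x = tᵢ/(1/V₁ − 1/V₂) = 0.00550/(5.7307e-04 − 1.6005e-04) = 13.32 m.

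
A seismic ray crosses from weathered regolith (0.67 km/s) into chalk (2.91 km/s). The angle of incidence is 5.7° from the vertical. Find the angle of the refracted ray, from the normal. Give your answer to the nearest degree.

26°

sin θ₁/V₁ = sin θ₂/V₂ ⇒ sin θ₂ = 2.91·sin 5.7°/0.67 = 2.91·0.0993/0.67 = 0.4314.
θ₂ = sin⁻¹(0.4314) = 25.55° (from vertical).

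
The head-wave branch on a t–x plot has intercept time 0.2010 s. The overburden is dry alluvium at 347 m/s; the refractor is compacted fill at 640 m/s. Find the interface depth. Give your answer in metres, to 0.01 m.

41.50 m

θ_c = arcsin(347/640) = 32.83°; cos θ_c = 0.8403.
tᵢ = 2h cos θ_c/V₁ ⇒ h = tᵢ·V₁/(2 cos θ_c) = 0.201·347/(2·0.8403) = 41.50 m.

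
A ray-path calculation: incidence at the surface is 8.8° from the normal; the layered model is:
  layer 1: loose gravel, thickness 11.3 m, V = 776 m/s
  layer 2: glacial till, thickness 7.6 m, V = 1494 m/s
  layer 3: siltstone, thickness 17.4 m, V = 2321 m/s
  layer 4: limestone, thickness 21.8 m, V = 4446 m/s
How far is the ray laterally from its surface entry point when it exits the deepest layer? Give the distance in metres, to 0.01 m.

52.74 m

p = sin θ₁/V₁ = sin 8.8°/776 = 1.9715e-04 s/m is conserved through the stack.
Layer 1: θ = 8.80°; offset = 11.3·tan 8.80° = 1.7493 m.
Layer 2: sin θ = p·1494 = 0.2945 → θ = 17.13°; offset = 7.6·tan 17.13° = 2.3424 m.
Layer 3: sin θ = p·2321 = 0.4576 → θ = 27.23°; offset = 17.4·tan 27.23° = 8.9542 m.
Layer 4: sin θ = p·4446 = 0.8765 → θ = 61.22°; offset = 21.8·tan 61.22° = 39.6946 m.
Summing the layer offsets gives 52.7405 m.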